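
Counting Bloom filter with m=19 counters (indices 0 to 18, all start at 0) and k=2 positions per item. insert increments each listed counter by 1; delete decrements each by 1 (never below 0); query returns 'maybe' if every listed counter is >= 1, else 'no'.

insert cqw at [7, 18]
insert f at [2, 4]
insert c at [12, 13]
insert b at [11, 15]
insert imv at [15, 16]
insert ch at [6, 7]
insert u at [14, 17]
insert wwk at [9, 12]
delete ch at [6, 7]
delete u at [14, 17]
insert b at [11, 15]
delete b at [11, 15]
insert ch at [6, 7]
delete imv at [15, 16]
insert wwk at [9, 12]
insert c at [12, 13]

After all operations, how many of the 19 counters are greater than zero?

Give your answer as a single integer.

Answer: 10

Derivation:
Step 1: insert cqw at [7, 18] -> counters=[0,0,0,0,0,0,0,1,0,0,0,0,0,0,0,0,0,0,1]
Step 2: insert f at [2, 4] -> counters=[0,0,1,0,1,0,0,1,0,0,0,0,0,0,0,0,0,0,1]
Step 3: insert c at [12, 13] -> counters=[0,0,1,0,1,0,0,1,0,0,0,0,1,1,0,0,0,0,1]
Step 4: insert b at [11, 15] -> counters=[0,0,1,0,1,0,0,1,0,0,0,1,1,1,0,1,0,0,1]
Step 5: insert imv at [15, 16] -> counters=[0,0,1,0,1,0,0,1,0,0,0,1,1,1,0,2,1,0,1]
Step 6: insert ch at [6, 7] -> counters=[0,0,1,0,1,0,1,2,0,0,0,1,1,1,0,2,1,0,1]
Step 7: insert u at [14, 17] -> counters=[0,0,1,0,1,0,1,2,0,0,0,1,1,1,1,2,1,1,1]
Step 8: insert wwk at [9, 12] -> counters=[0,0,1,0,1,0,1,2,0,1,0,1,2,1,1,2,1,1,1]
Step 9: delete ch at [6, 7] -> counters=[0,0,1,0,1,0,0,1,0,1,0,1,2,1,1,2,1,1,1]
Step 10: delete u at [14, 17] -> counters=[0,0,1,0,1,0,0,1,0,1,0,1,2,1,0,2,1,0,1]
Step 11: insert b at [11, 15] -> counters=[0,0,1,0,1,0,0,1,0,1,0,2,2,1,0,3,1,0,1]
Step 12: delete b at [11, 15] -> counters=[0,0,1,0,1,0,0,1,0,1,0,1,2,1,0,2,1,0,1]
Step 13: insert ch at [6, 7] -> counters=[0,0,1,0,1,0,1,2,0,1,0,1,2,1,0,2,1,0,1]
Step 14: delete imv at [15, 16] -> counters=[0,0,1,0,1,0,1,2,0,1,0,1,2,1,0,1,0,0,1]
Step 15: insert wwk at [9, 12] -> counters=[0,0,1,0,1,0,1,2,0,2,0,1,3,1,0,1,0,0,1]
Step 16: insert c at [12, 13] -> counters=[0,0,1,0,1,0,1,2,0,2,0,1,4,2,0,1,0,0,1]
Final counters=[0,0,1,0,1,0,1,2,0,2,0,1,4,2,0,1,0,0,1] -> 10 nonzero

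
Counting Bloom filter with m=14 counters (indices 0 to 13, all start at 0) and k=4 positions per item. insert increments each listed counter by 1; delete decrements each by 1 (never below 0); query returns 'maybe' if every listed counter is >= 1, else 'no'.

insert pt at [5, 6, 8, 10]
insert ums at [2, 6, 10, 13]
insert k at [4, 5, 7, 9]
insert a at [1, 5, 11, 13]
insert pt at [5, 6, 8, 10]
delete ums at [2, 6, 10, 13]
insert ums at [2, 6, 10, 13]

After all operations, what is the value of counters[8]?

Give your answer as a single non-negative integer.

Step 1: insert pt at [5, 6, 8, 10] -> counters=[0,0,0,0,0,1,1,0,1,0,1,0,0,0]
Step 2: insert ums at [2, 6, 10, 13] -> counters=[0,0,1,0,0,1,2,0,1,0,2,0,0,1]
Step 3: insert k at [4, 5, 7, 9] -> counters=[0,0,1,0,1,2,2,1,1,1,2,0,0,1]
Step 4: insert a at [1, 5, 11, 13] -> counters=[0,1,1,0,1,3,2,1,1,1,2,1,0,2]
Step 5: insert pt at [5, 6, 8, 10] -> counters=[0,1,1,0,1,4,3,1,2,1,3,1,0,2]
Step 6: delete ums at [2, 6, 10, 13] -> counters=[0,1,0,0,1,4,2,1,2,1,2,1,0,1]
Step 7: insert ums at [2, 6, 10, 13] -> counters=[0,1,1,0,1,4,3,1,2,1,3,1,0,2]
Final counters=[0,1,1,0,1,4,3,1,2,1,3,1,0,2] -> counters[8]=2

Answer: 2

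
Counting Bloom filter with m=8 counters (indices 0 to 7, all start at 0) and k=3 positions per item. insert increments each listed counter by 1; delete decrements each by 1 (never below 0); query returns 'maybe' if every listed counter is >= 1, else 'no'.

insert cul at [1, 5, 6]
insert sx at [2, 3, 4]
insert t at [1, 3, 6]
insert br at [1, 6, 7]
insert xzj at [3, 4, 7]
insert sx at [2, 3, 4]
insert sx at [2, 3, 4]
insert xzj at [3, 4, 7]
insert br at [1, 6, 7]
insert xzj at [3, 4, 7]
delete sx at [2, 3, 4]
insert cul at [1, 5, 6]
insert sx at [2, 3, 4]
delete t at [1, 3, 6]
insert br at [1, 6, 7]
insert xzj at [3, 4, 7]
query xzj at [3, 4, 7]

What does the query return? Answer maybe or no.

Step 1: insert cul at [1, 5, 6] -> counters=[0,1,0,0,0,1,1,0]
Step 2: insert sx at [2, 3, 4] -> counters=[0,1,1,1,1,1,1,0]
Step 3: insert t at [1, 3, 6] -> counters=[0,2,1,2,1,1,2,0]
Step 4: insert br at [1, 6, 7] -> counters=[0,3,1,2,1,1,3,1]
Step 5: insert xzj at [3, 4, 7] -> counters=[0,3,1,3,2,1,3,2]
Step 6: insert sx at [2, 3, 4] -> counters=[0,3,2,4,3,1,3,2]
Step 7: insert sx at [2, 3, 4] -> counters=[0,3,3,5,4,1,3,2]
Step 8: insert xzj at [3, 4, 7] -> counters=[0,3,3,6,5,1,3,3]
Step 9: insert br at [1, 6, 7] -> counters=[0,4,3,6,5,1,4,4]
Step 10: insert xzj at [3, 4, 7] -> counters=[0,4,3,7,6,1,4,5]
Step 11: delete sx at [2, 3, 4] -> counters=[0,4,2,6,5,1,4,5]
Step 12: insert cul at [1, 5, 6] -> counters=[0,5,2,6,5,2,5,5]
Step 13: insert sx at [2, 3, 4] -> counters=[0,5,3,7,6,2,5,5]
Step 14: delete t at [1, 3, 6] -> counters=[0,4,3,6,6,2,4,5]
Step 15: insert br at [1, 6, 7] -> counters=[0,5,3,6,6,2,5,6]
Step 16: insert xzj at [3, 4, 7] -> counters=[0,5,3,7,7,2,5,7]
Query xzj: check counters[3]=7 counters[4]=7 counters[7]=7 -> maybe

Answer: maybe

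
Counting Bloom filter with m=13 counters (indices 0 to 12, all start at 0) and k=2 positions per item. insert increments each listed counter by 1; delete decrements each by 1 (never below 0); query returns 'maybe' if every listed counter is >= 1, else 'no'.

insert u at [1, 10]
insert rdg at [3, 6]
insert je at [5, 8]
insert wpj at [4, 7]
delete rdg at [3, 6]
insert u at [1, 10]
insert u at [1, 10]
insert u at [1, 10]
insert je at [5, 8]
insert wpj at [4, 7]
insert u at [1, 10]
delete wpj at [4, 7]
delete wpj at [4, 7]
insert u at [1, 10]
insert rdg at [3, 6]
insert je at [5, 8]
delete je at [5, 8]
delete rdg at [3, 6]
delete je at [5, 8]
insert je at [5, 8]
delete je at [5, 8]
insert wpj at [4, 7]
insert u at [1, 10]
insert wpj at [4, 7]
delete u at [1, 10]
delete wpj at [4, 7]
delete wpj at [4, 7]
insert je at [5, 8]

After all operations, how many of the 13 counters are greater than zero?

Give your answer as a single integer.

Answer: 4

Derivation:
Step 1: insert u at [1, 10] -> counters=[0,1,0,0,0,0,0,0,0,0,1,0,0]
Step 2: insert rdg at [3, 6] -> counters=[0,1,0,1,0,0,1,0,0,0,1,0,0]
Step 3: insert je at [5, 8] -> counters=[0,1,0,1,0,1,1,0,1,0,1,0,0]
Step 4: insert wpj at [4, 7] -> counters=[0,1,0,1,1,1,1,1,1,0,1,0,0]
Step 5: delete rdg at [3, 6] -> counters=[0,1,0,0,1,1,0,1,1,0,1,0,0]
Step 6: insert u at [1, 10] -> counters=[0,2,0,0,1,1,0,1,1,0,2,0,0]
Step 7: insert u at [1, 10] -> counters=[0,3,0,0,1,1,0,1,1,0,3,0,0]
Step 8: insert u at [1, 10] -> counters=[0,4,0,0,1,1,0,1,1,0,4,0,0]
Step 9: insert je at [5, 8] -> counters=[0,4,0,0,1,2,0,1,2,0,4,0,0]
Step 10: insert wpj at [4, 7] -> counters=[0,4,0,0,2,2,0,2,2,0,4,0,0]
Step 11: insert u at [1, 10] -> counters=[0,5,0,0,2,2,0,2,2,0,5,0,0]
Step 12: delete wpj at [4, 7] -> counters=[0,5,0,0,1,2,0,1,2,0,5,0,0]
Step 13: delete wpj at [4, 7] -> counters=[0,5,0,0,0,2,0,0,2,0,5,0,0]
Step 14: insert u at [1, 10] -> counters=[0,6,0,0,0,2,0,0,2,0,6,0,0]
Step 15: insert rdg at [3, 6] -> counters=[0,6,0,1,0,2,1,0,2,0,6,0,0]
Step 16: insert je at [5, 8] -> counters=[0,6,0,1,0,3,1,0,3,0,6,0,0]
Step 17: delete je at [5, 8] -> counters=[0,6,0,1,0,2,1,0,2,0,6,0,0]
Step 18: delete rdg at [3, 6] -> counters=[0,6,0,0,0,2,0,0,2,0,6,0,0]
Step 19: delete je at [5, 8] -> counters=[0,6,0,0,0,1,0,0,1,0,6,0,0]
Step 20: insert je at [5, 8] -> counters=[0,6,0,0,0,2,0,0,2,0,6,0,0]
Step 21: delete je at [5, 8] -> counters=[0,6,0,0,0,1,0,0,1,0,6,0,0]
Step 22: insert wpj at [4, 7] -> counters=[0,6,0,0,1,1,0,1,1,0,6,0,0]
Step 23: insert u at [1, 10] -> counters=[0,7,0,0,1,1,0,1,1,0,7,0,0]
Step 24: insert wpj at [4, 7] -> counters=[0,7,0,0,2,1,0,2,1,0,7,0,0]
Step 25: delete u at [1, 10] -> counters=[0,6,0,0,2,1,0,2,1,0,6,0,0]
Step 26: delete wpj at [4, 7] -> counters=[0,6,0,0,1,1,0,1,1,0,6,0,0]
Step 27: delete wpj at [4, 7] -> counters=[0,6,0,0,0,1,0,0,1,0,6,0,0]
Step 28: insert je at [5, 8] -> counters=[0,6,0,0,0,2,0,0,2,0,6,0,0]
Final counters=[0,6,0,0,0,2,0,0,2,0,6,0,0] -> 4 nonzero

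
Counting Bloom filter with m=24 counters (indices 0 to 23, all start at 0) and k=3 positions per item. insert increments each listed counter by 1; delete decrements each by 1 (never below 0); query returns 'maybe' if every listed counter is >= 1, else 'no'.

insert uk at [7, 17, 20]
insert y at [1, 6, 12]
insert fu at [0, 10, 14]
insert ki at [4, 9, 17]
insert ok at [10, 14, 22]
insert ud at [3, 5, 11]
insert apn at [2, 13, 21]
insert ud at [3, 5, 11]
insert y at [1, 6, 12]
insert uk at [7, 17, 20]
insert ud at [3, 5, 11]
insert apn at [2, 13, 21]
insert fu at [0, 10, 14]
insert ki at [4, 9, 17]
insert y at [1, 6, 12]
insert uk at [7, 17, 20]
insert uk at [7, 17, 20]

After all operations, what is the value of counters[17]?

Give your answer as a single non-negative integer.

Step 1: insert uk at [7, 17, 20] -> counters=[0,0,0,0,0,0,0,1,0,0,0,0,0,0,0,0,0,1,0,0,1,0,0,0]
Step 2: insert y at [1, 6, 12] -> counters=[0,1,0,0,0,0,1,1,0,0,0,0,1,0,0,0,0,1,0,0,1,0,0,0]
Step 3: insert fu at [0, 10, 14] -> counters=[1,1,0,0,0,0,1,1,0,0,1,0,1,0,1,0,0,1,0,0,1,0,0,0]
Step 4: insert ki at [4, 9, 17] -> counters=[1,1,0,0,1,0,1,1,0,1,1,0,1,0,1,0,0,2,0,0,1,0,0,0]
Step 5: insert ok at [10, 14, 22] -> counters=[1,1,0,0,1,0,1,1,0,1,2,0,1,0,2,0,0,2,0,0,1,0,1,0]
Step 6: insert ud at [3, 5, 11] -> counters=[1,1,0,1,1,1,1,1,0,1,2,1,1,0,2,0,0,2,0,0,1,0,1,0]
Step 7: insert apn at [2, 13, 21] -> counters=[1,1,1,1,1,1,1,1,0,1,2,1,1,1,2,0,0,2,0,0,1,1,1,0]
Step 8: insert ud at [3, 5, 11] -> counters=[1,1,1,2,1,2,1,1,0,1,2,2,1,1,2,0,0,2,0,0,1,1,1,0]
Step 9: insert y at [1, 6, 12] -> counters=[1,2,1,2,1,2,2,1,0,1,2,2,2,1,2,0,0,2,0,0,1,1,1,0]
Step 10: insert uk at [7, 17, 20] -> counters=[1,2,1,2,1,2,2,2,0,1,2,2,2,1,2,0,0,3,0,0,2,1,1,0]
Step 11: insert ud at [3, 5, 11] -> counters=[1,2,1,3,1,3,2,2,0,1,2,3,2,1,2,0,0,3,0,0,2,1,1,0]
Step 12: insert apn at [2, 13, 21] -> counters=[1,2,2,3,1,3,2,2,0,1,2,3,2,2,2,0,0,3,0,0,2,2,1,0]
Step 13: insert fu at [0, 10, 14] -> counters=[2,2,2,3,1,3,2,2,0,1,3,3,2,2,3,0,0,3,0,0,2,2,1,0]
Step 14: insert ki at [4, 9, 17] -> counters=[2,2,2,3,2,3,2,2,0,2,3,3,2,2,3,0,0,4,0,0,2,2,1,0]
Step 15: insert y at [1, 6, 12] -> counters=[2,3,2,3,2,3,3,2,0,2,3,3,3,2,3,0,0,4,0,0,2,2,1,0]
Step 16: insert uk at [7, 17, 20] -> counters=[2,3,2,3,2,3,3,3,0,2,3,3,3,2,3,0,0,5,0,0,3,2,1,0]
Step 17: insert uk at [7, 17, 20] -> counters=[2,3,2,3,2,3,3,4,0,2,3,3,3,2,3,0,0,6,0,0,4,2,1,0]
Final counters=[2,3,2,3,2,3,3,4,0,2,3,3,3,2,3,0,0,6,0,0,4,2,1,0] -> counters[17]=6

Answer: 6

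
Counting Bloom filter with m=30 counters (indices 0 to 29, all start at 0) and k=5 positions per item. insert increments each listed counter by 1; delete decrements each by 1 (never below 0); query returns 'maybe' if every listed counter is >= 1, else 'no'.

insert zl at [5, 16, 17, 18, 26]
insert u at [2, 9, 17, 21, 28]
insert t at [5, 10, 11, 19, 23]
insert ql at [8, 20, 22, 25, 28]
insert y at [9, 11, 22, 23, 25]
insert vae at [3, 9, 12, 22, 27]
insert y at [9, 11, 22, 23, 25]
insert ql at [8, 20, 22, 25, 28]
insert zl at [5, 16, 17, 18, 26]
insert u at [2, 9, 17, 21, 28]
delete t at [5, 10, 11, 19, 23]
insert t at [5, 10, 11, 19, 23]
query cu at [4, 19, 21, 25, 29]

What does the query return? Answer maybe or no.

Answer: no

Derivation:
Step 1: insert zl at [5, 16, 17, 18, 26] -> counters=[0,0,0,0,0,1,0,0,0,0,0,0,0,0,0,0,1,1,1,0,0,0,0,0,0,0,1,0,0,0]
Step 2: insert u at [2, 9, 17, 21, 28] -> counters=[0,0,1,0,0,1,0,0,0,1,0,0,0,0,0,0,1,2,1,0,0,1,0,0,0,0,1,0,1,0]
Step 3: insert t at [5, 10, 11, 19, 23] -> counters=[0,0,1,0,0,2,0,0,0,1,1,1,0,0,0,0,1,2,1,1,0,1,0,1,0,0,1,0,1,0]
Step 4: insert ql at [8, 20, 22, 25, 28] -> counters=[0,0,1,0,0,2,0,0,1,1,1,1,0,0,0,0,1,2,1,1,1,1,1,1,0,1,1,0,2,0]
Step 5: insert y at [9, 11, 22, 23, 25] -> counters=[0,0,1,0,0,2,0,0,1,2,1,2,0,0,0,0,1,2,1,1,1,1,2,2,0,2,1,0,2,0]
Step 6: insert vae at [3, 9, 12, 22, 27] -> counters=[0,0,1,1,0,2,0,0,1,3,1,2,1,0,0,0,1,2,1,1,1,1,3,2,0,2,1,1,2,0]
Step 7: insert y at [9, 11, 22, 23, 25] -> counters=[0,0,1,1,0,2,0,0,1,4,1,3,1,0,0,0,1,2,1,1,1,1,4,3,0,3,1,1,2,0]
Step 8: insert ql at [8, 20, 22, 25, 28] -> counters=[0,0,1,1,0,2,0,0,2,4,1,3,1,0,0,0,1,2,1,1,2,1,5,3,0,4,1,1,3,0]
Step 9: insert zl at [5, 16, 17, 18, 26] -> counters=[0,0,1,1,0,3,0,0,2,4,1,3,1,0,0,0,2,3,2,1,2,1,5,3,0,4,2,1,3,0]
Step 10: insert u at [2, 9, 17, 21, 28] -> counters=[0,0,2,1,0,3,0,0,2,5,1,3,1,0,0,0,2,4,2,1,2,2,5,3,0,4,2,1,4,0]
Step 11: delete t at [5, 10, 11, 19, 23] -> counters=[0,0,2,1,0,2,0,0,2,5,0,2,1,0,0,0,2,4,2,0,2,2,5,2,0,4,2,1,4,0]
Step 12: insert t at [5, 10, 11, 19, 23] -> counters=[0,0,2,1,0,3,0,0,2,5,1,3,1,0,0,0,2,4,2,1,2,2,5,3,0,4,2,1,4,0]
Query cu: check counters[4]=0 counters[19]=1 counters[21]=2 counters[25]=4 counters[29]=0 -> no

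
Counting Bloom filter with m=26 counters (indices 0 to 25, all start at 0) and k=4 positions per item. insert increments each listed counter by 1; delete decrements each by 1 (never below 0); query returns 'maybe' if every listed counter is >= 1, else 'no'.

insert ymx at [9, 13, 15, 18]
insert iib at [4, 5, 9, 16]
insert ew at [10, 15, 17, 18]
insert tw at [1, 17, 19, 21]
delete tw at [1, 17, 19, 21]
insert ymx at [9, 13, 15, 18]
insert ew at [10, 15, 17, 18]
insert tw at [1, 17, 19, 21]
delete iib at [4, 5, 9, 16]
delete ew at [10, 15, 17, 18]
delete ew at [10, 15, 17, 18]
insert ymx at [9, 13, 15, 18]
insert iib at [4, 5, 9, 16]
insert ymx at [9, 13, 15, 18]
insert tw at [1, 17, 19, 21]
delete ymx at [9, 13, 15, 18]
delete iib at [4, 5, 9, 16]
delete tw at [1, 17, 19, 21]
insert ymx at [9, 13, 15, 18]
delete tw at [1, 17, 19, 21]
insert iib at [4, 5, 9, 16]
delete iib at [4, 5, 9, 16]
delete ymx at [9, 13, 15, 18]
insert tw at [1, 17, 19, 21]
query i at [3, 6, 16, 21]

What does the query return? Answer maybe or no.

Step 1: insert ymx at [9, 13, 15, 18] -> counters=[0,0,0,0,0,0,0,0,0,1,0,0,0,1,0,1,0,0,1,0,0,0,0,0,0,0]
Step 2: insert iib at [4, 5, 9, 16] -> counters=[0,0,0,0,1,1,0,0,0,2,0,0,0,1,0,1,1,0,1,0,0,0,0,0,0,0]
Step 3: insert ew at [10, 15, 17, 18] -> counters=[0,0,0,0,1,1,0,0,0,2,1,0,0,1,0,2,1,1,2,0,0,0,0,0,0,0]
Step 4: insert tw at [1, 17, 19, 21] -> counters=[0,1,0,0,1,1,0,0,0,2,1,0,0,1,0,2,1,2,2,1,0,1,0,0,0,0]
Step 5: delete tw at [1, 17, 19, 21] -> counters=[0,0,0,0,1,1,0,0,0,2,1,0,0,1,0,2,1,1,2,0,0,0,0,0,0,0]
Step 6: insert ymx at [9, 13, 15, 18] -> counters=[0,0,0,0,1,1,0,0,0,3,1,0,0,2,0,3,1,1,3,0,0,0,0,0,0,0]
Step 7: insert ew at [10, 15, 17, 18] -> counters=[0,0,0,0,1,1,0,0,0,3,2,0,0,2,0,4,1,2,4,0,0,0,0,0,0,0]
Step 8: insert tw at [1, 17, 19, 21] -> counters=[0,1,0,0,1,1,0,0,0,3,2,0,0,2,0,4,1,3,4,1,0,1,0,0,0,0]
Step 9: delete iib at [4, 5, 9, 16] -> counters=[0,1,0,0,0,0,0,0,0,2,2,0,0,2,0,4,0,3,4,1,0,1,0,0,0,0]
Step 10: delete ew at [10, 15, 17, 18] -> counters=[0,1,0,0,0,0,0,0,0,2,1,0,0,2,0,3,0,2,3,1,0,1,0,0,0,0]
Step 11: delete ew at [10, 15, 17, 18] -> counters=[0,1,0,0,0,0,0,0,0,2,0,0,0,2,0,2,0,1,2,1,0,1,0,0,0,0]
Step 12: insert ymx at [9, 13, 15, 18] -> counters=[0,1,0,0,0,0,0,0,0,3,0,0,0,3,0,3,0,1,3,1,0,1,0,0,0,0]
Step 13: insert iib at [4, 5, 9, 16] -> counters=[0,1,0,0,1,1,0,0,0,4,0,0,0,3,0,3,1,1,3,1,0,1,0,0,0,0]
Step 14: insert ymx at [9, 13, 15, 18] -> counters=[0,1,0,0,1,1,0,0,0,5,0,0,0,4,0,4,1,1,4,1,0,1,0,0,0,0]
Step 15: insert tw at [1, 17, 19, 21] -> counters=[0,2,0,0,1,1,0,0,0,5,0,0,0,4,0,4,1,2,4,2,0,2,0,0,0,0]
Step 16: delete ymx at [9, 13, 15, 18] -> counters=[0,2,0,0,1,1,0,0,0,4,0,0,0,3,0,3,1,2,3,2,0,2,0,0,0,0]
Step 17: delete iib at [4, 5, 9, 16] -> counters=[0,2,0,0,0,0,0,0,0,3,0,0,0,3,0,3,0,2,3,2,0,2,0,0,0,0]
Step 18: delete tw at [1, 17, 19, 21] -> counters=[0,1,0,0,0,0,0,0,0,3,0,0,0,3,0,3,0,1,3,1,0,1,0,0,0,0]
Step 19: insert ymx at [9, 13, 15, 18] -> counters=[0,1,0,0,0,0,0,0,0,4,0,0,0,4,0,4,0,1,4,1,0,1,0,0,0,0]
Step 20: delete tw at [1, 17, 19, 21] -> counters=[0,0,0,0,0,0,0,0,0,4,0,0,0,4,0,4,0,0,4,0,0,0,0,0,0,0]
Step 21: insert iib at [4, 5, 9, 16] -> counters=[0,0,0,0,1,1,0,0,0,5,0,0,0,4,0,4,1,0,4,0,0,0,0,0,0,0]
Step 22: delete iib at [4, 5, 9, 16] -> counters=[0,0,0,0,0,0,0,0,0,4,0,0,0,4,0,4,0,0,4,0,0,0,0,0,0,0]
Step 23: delete ymx at [9, 13, 15, 18] -> counters=[0,0,0,0,0,0,0,0,0,3,0,0,0,3,0,3,0,0,3,0,0,0,0,0,0,0]
Step 24: insert tw at [1, 17, 19, 21] -> counters=[0,1,0,0,0,0,0,0,0,3,0,0,0,3,0,3,0,1,3,1,0,1,0,0,0,0]
Query i: check counters[3]=0 counters[6]=0 counters[16]=0 counters[21]=1 -> no

Answer: no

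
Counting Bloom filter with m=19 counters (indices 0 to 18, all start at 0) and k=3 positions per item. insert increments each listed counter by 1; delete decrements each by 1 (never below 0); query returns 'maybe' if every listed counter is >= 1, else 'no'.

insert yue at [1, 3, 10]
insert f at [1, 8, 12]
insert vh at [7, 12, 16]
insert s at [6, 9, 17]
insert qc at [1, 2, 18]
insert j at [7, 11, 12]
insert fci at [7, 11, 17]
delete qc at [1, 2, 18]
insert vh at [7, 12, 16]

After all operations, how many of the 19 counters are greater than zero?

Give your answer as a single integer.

Step 1: insert yue at [1, 3, 10] -> counters=[0,1,0,1,0,0,0,0,0,0,1,0,0,0,0,0,0,0,0]
Step 2: insert f at [1, 8, 12] -> counters=[0,2,0,1,0,0,0,0,1,0,1,0,1,0,0,0,0,0,0]
Step 3: insert vh at [7, 12, 16] -> counters=[0,2,0,1,0,0,0,1,1,0,1,0,2,0,0,0,1,0,0]
Step 4: insert s at [6, 9, 17] -> counters=[0,2,0,1,0,0,1,1,1,1,1,0,2,0,0,0,1,1,0]
Step 5: insert qc at [1, 2, 18] -> counters=[0,3,1,1,0,0,1,1,1,1,1,0,2,0,0,0,1,1,1]
Step 6: insert j at [7, 11, 12] -> counters=[0,3,1,1,0,0,1,2,1,1,1,1,3,0,0,0,1,1,1]
Step 7: insert fci at [7, 11, 17] -> counters=[0,3,1,1,0,0,1,3,1,1,1,2,3,0,0,0,1,2,1]
Step 8: delete qc at [1, 2, 18] -> counters=[0,2,0,1,0,0,1,3,1,1,1,2,3,0,0,0,1,2,0]
Step 9: insert vh at [7, 12, 16] -> counters=[0,2,0,1,0,0,1,4,1,1,1,2,4,0,0,0,2,2,0]
Final counters=[0,2,0,1,0,0,1,4,1,1,1,2,4,0,0,0,2,2,0] -> 11 nonzero

Answer: 11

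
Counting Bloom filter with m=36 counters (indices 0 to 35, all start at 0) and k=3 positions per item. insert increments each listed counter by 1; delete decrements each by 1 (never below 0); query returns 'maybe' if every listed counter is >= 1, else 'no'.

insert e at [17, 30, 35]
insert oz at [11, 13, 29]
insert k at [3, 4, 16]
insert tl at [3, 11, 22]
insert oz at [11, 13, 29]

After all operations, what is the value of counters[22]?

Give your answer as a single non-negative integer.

Answer: 1

Derivation:
Step 1: insert e at [17, 30, 35] -> counters=[0,0,0,0,0,0,0,0,0,0,0,0,0,0,0,0,0,1,0,0,0,0,0,0,0,0,0,0,0,0,1,0,0,0,0,1]
Step 2: insert oz at [11, 13, 29] -> counters=[0,0,0,0,0,0,0,0,0,0,0,1,0,1,0,0,0,1,0,0,0,0,0,0,0,0,0,0,0,1,1,0,0,0,0,1]
Step 3: insert k at [3, 4, 16] -> counters=[0,0,0,1,1,0,0,0,0,0,0,1,0,1,0,0,1,1,0,0,0,0,0,0,0,0,0,0,0,1,1,0,0,0,0,1]
Step 4: insert tl at [3, 11, 22] -> counters=[0,0,0,2,1,0,0,0,0,0,0,2,0,1,0,0,1,1,0,0,0,0,1,0,0,0,0,0,0,1,1,0,0,0,0,1]
Step 5: insert oz at [11, 13, 29] -> counters=[0,0,0,2,1,0,0,0,0,0,0,3,0,2,0,0,1,1,0,0,0,0,1,0,0,0,0,0,0,2,1,0,0,0,0,1]
Final counters=[0,0,0,2,1,0,0,0,0,0,0,3,0,2,0,0,1,1,0,0,0,0,1,0,0,0,0,0,0,2,1,0,0,0,0,1] -> counters[22]=1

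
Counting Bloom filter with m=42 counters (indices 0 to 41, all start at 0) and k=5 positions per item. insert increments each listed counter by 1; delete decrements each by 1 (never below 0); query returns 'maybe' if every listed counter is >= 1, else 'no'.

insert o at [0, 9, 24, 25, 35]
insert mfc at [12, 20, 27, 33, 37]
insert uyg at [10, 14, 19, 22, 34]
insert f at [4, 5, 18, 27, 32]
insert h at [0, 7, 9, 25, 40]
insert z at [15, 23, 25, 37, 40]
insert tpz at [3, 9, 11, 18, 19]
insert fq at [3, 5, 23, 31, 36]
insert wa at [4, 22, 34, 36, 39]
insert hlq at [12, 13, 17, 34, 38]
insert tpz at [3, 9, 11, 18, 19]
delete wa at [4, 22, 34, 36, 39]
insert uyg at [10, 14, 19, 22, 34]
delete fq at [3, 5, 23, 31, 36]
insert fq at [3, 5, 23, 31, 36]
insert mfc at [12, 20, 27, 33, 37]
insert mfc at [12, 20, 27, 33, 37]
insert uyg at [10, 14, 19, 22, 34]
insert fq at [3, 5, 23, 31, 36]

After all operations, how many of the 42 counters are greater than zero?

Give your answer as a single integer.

Step 1: insert o at [0, 9, 24, 25, 35] -> counters=[1,0,0,0,0,0,0,0,0,1,0,0,0,0,0,0,0,0,0,0,0,0,0,0,1,1,0,0,0,0,0,0,0,0,0,1,0,0,0,0,0,0]
Step 2: insert mfc at [12, 20, 27, 33, 37] -> counters=[1,0,0,0,0,0,0,0,0,1,0,0,1,0,0,0,0,0,0,0,1,0,0,0,1,1,0,1,0,0,0,0,0,1,0,1,0,1,0,0,0,0]
Step 3: insert uyg at [10, 14, 19, 22, 34] -> counters=[1,0,0,0,0,0,0,0,0,1,1,0,1,0,1,0,0,0,0,1,1,0,1,0,1,1,0,1,0,0,0,0,0,1,1,1,0,1,0,0,0,0]
Step 4: insert f at [4, 5, 18, 27, 32] -> counters=[1,0,0,0,1,1,0,0,0,1,1,0,1,0,1,0,0,0,1,1,1,0,1,0,1,1,0,2,0,0,0,0,1,1,1,1,0,1,0,0,0,0]
Step 5: insert h at [0, 7, 9, 25, 40] -> counters=[2,0,0,0,1,1,0,1,0,2,1,0,1,0,1,0,0,0,1,1,1,0,1,0,1,2,0,2,0,0,0,0,1,1,1,1,0,1,0,0,1,0]
Step 6: insert z at [15, 23, 25, 37, 40] -> counters=[2,0,0,0,1,1,0,1,0,2,1,0,1,0,1,1,0,0,1,1,1,0,1,1,1,3,0,2,0,0,0,0,1,1,1,1,0,2,0,0,2,0]
Step 7: insert tpz at [3, 9, 11, 18, 19] -> counters=[2,0,0,1,1,1,0,1,0,3,1,1,1,0,1,1,0,0,2,2,1,0,1,1,1,3,0,2,0,0,0,0,1,1,1,1,0,2,0,0,2,0]
Step 8: insert fq at [3, 5, 23, 31, 36] -> counters=[2,0,0,2,1,2,0,1,0,3,1,1,1,0,1,1,0,0,2,2,1,0,1,2,1,3,0,2,0,0,0,1,1,1,1,1,1,2,0,0,2,0]
Step 9: insert wa at [4, 22, 34, 36, 39] -> counters=[2,0,0,2,2,2,0,1,0,3,1,1,1,0,1,1,0,0,2,2,1,0,2,2,1,3,0,2,0,0,0,1,1,1,2,1,2,2,0,1,2,0]
Step 10: insert hlq at [12, 13, 17, 34, 38] -> counters=[2,0,0,2,2,2,0,1,0,3,1,1,2,1,1,1,0,1,2,2,1,0,2,2,1,3,0,2,0,0,0,1,1,1,3,1,2,2,1,1,2,0]
Step 11: insert tpz at [3, 9, 11, 18, 19] -> counters=[2,0,0,3,2,2,0,1,0,4,1,2,2,1,1,1,0,1,3,3,1,0,2,2,1,3,0,2,0,0,0,1,1,1,3,1,2,2,1,1,2,0]
Step 12: delete wa at [4, 22, 34, 36, 39] -> counters=[2,0,0,3,1,2,0,1,0,4,1,2,2,1,1,1,0,1,3,3,1,0,1,2,1,3,0,2,0,0,0,1,1,1,2,1,1,2,1,0,2,0]
Step 13: insert uyg at [10, 14, 19, 22, 34] -> counters=[2,0,0,3,1,2,0,1,0,4,2,2,2,1,2,1,0,1,3,4,1,0,2,2,1,3,0,2,0,0,0,1,1,1,3,1,1,2,1,0,2,0]
Step 14: delete fq at [3, 5, 23, 31, 36] -> counters=[2,0,0,2,1,1,0,1,0,4,2,2,2,1,2,1,0,1,3,4,1,0,2,1,1,3,0,2,0,0,0,0,1,1,3,1,0,2,1,0,2,0]
Step 15: insert fq at [3, 5, 23, 31, 36] -> counters=[2,0,0,3,1,2,0,1,0,4,2,2,2,1,2,1,0,1,3,4,1,0,2,2,1,3,0,2,0,0,0,1,1,1,3,1,1,2,1,0,2,0]
Step 16: insert mfc at [12, 20, 27, 33, 37] -> counters=[2,0,0,3,1,2,0,1,0,4,2,2,3,1,2,1,0,1,3,4,2,0,2,2,1,3,0,3,0,0,0,1,1,2,3,1,1,3,1,0,2,0]
Step 17: insert mfc at [12, 20, 27, 33, 37] -> counters=[2,0,0,3,1,2,0,1,0,4,2,2,4,1,2,1,0,1,3,4,3,0,2,2,1,3,0,4,0,0,0,1,1,3,3,1,1,4,1,0,2,0]
Step 18: insert uyg at [10, 14, 19, 22, 34] -> counters=[2,0,0,3,1,2,0,1,0,4,3,2,4,1,3,1,0,1,3,5,3,0,3,2,1,3,0,4,0,0,0,1,1,3,4,1,1,4,1,0,2,0]
Step 19: insert fq at [3, 5, 23, 31, 36] -> counters=[2,0,0,4,1,3,0,1,0,4,3,2,4,1,3,1,0,1,3,5,3,0,3,3,1,3,0,4,0,0,0,2,1,3,4,1,2,4,1,0,2,0]
Final counters=[2,0,0,4,1,3,0,1,0,4,3,2,4,1,3,1,0,1,3,5,3,0,3,3,1,3,0,4,0,0,0,2,1,3,4,1,2,4,1,0,2,0] -> 30 nonzero

Answer: 30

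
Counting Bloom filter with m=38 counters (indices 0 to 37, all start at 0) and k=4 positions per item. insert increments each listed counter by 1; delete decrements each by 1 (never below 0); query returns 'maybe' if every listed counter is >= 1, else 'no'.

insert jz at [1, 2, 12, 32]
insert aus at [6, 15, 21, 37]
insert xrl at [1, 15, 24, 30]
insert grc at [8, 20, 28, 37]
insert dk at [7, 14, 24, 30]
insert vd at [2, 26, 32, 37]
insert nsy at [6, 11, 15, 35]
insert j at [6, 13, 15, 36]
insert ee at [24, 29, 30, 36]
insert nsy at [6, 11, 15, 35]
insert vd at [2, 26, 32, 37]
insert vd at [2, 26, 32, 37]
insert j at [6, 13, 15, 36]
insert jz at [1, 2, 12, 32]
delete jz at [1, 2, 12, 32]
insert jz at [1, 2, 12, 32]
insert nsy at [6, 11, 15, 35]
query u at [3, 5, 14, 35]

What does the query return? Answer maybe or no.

Step 1: insert jz at [1, 2, 12, 32] -> counters=[0,1,1,0,0,0,0,0,0,0,0,0,1,0,0,0,0,0,0,0,0,0,0,0,0,0,0,0,0,0,0,0,1,0,0,0,0,0]
Step 2: insert aus at [6, 15, 21, 37] -> counters=[0,1,1,0,0,0,1,0,0,0,0,0,1,0,0,1,0,0,0,0,0,1,0,0,0,0,0,0,0,0,0,0,1,0,0,0,0,1]
Step 3: insert xrl at [1, 15, 24, 30] -> counters=[0,2,1,0,0,0,1,0,0,0,0,0,1,0,0,2,0,0,0,0,0,1,0,0,1,0,0,0,0,0,1,0,1,0,0,0,0,1]
Step 4: insert grc at [8, 20, 28, 37] -> counters=[0,2,1,0,0,0,1,0,1,0,0,0,1,0,0,2,0,0,0,0,1,1,0,0,1,0,0,0,1,0,1,0,1,0,0,0,0,2]
Step 5: insert dk at [7, 14, 24, 30] -> counters=[0,2,1,0,0,0,1,1,1,0,0,0,1,0,1,2,0,0,0,0,1,1,0,0,2,0,0,0,1,0,2,0,1,0,0,0,0,2]
Step 6: insert vd at [2, 26, 32, 37] -> counters=[0,2,2,0,0,0,1,1,1,0,0,0,1,0,1,2,0,0,0,0,1,1,0,0,2,0,1,0,1,0,2,0,2,0,0,0,0,3]
Step 7: insert nsy at [6, 11, 15, 35] -> counters=[0,2,2,0,0,0,2,1,1,0,0,1,1,0,1,3,0,0,0,0,1,1,0,0,2,0,1,0,1,0,2,0,2,0,0,1,0,3]
Step 8: insert j at [6, 13, 15, 36] -> counters=[0,2,2,0,0,0,3,1,1,0,0,1,1,1,1,4,0,0,0,0,1,1,0,0,2,0,1,0,1,0,2,0,2,0,0,1,1,3]
Step 9: insert ee at [24, 29, 30, 36] -> counters=[0,2,2,0,0,0,3,1,1,0,0,1,1,1,1,4,0,0,0,0,1,1,0,0,3,0,1,0,1,1,3,0,2,0,0,1,2,3]
Step 10: insert nsy at [6, 11, 15, 35] -> counters=[0,2,2,0,0,0,4,1,1,0,0,2,1,1,1,5,0,0,0,0,1,1,0,0,3,0,1,0,1,1,3,0,2,0,0,2,2,3]
Step 11: insert vd at [2, 26, 32, 37] -> counters=[0,2,3,0,0,0,4,1,1,0,0,2,1,1,1,5,0,0,0,0,1,1,0,0,3,0,2,0,1,1,3,0,3,0,0,2,2,4]
Step 12: insert vd at [2, 26, 32, 37] -> counters=[0,2,4,0,0,0,4,1,1,0,0,2,1,1,1,5,0,0,0,0,1,1,0,0,3,0,3,0,1,1,3,0,4,0,0,2,2,5]
Step 13: insert j at [6, 13, 15, 36] -> counters=[0,2,4,0,0,0,5,1,1,0,0,2,1,2,1,6,0,0,0,0,1,1,0,0,3,0,3,0,1,1,3,0,4,0,0,2,3,5]
Step 14: insert jz at [1, 2, 12, 32] -> counters=[0,3,5,0,0,0,5,1,1,0,0,2,2,2,1,6,0,0,0,0,1,1,0,0,3,0,3,0,1,1,3,0,5,0,0,2,3,5]
Step 15: delete jz at [1, 2, 12, 32] -> counters=[0,2,4,0,0,0,5,1,1,0,0,2,1,2,1,6,0,0,0,0,1,1,0,0,3,0,3,0,1,1,3,0,4,0,0,2,3,5]
Step 16: insert jz at [1, 2, 12, 32] -> counters=[0,3,5,0,0,0,5,1,1,0,0,2,2,2,1,6,0,0,0,0,1,1,0,0,3,0,3,0,1,1,3,0,5,0,0,2,3,5]
Step 17: insert nsy at [6, 11, 15, 35] -> counters=[0,3,5,0,0,0,6,1,1,0,0,3,2,2,1,7,0,0,0,0,1,1,0,0,3,0,3,0,1,1,3,0,5,0,0,3,3,5]
Query u: check counters[3]=0 counters[5]=0 counters[14]=1 counters[35]=3 -> no

Answer: no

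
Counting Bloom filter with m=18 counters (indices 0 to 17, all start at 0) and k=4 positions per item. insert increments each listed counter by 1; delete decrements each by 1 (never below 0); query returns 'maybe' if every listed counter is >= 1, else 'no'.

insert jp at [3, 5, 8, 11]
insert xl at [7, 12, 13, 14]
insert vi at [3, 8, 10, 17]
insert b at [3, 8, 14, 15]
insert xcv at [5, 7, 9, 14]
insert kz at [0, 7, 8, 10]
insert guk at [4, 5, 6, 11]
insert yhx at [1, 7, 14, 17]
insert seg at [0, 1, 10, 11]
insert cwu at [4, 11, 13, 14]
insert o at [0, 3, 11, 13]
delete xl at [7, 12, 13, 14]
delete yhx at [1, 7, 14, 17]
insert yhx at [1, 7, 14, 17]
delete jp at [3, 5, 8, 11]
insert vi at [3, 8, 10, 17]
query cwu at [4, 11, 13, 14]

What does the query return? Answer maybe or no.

Answer: maybe

Derivation:
Step 1: insert jp at [3, 5, 8, 11] -> counters=[0,0,0,1,0,1,0,0,1,0,0,1,0,0,0,0,0,0]
Step 2: insert xl at [7, 12, 13, 14] -> counters=[0,0,0,1,0,1,0,1,1,0,0,1,1,1,1,0,0,0]
Step 3: insert vi at [3, 8, 10, 17] -> counters=[0,0,0,2,0,1,0,1,2,0,1,1,1,1,1,0,0,1]
Step 4: insert b at [3, 8, 14, 15] -> counters=[0,0,0,3,0,1,0,1,3,0,1,1,1,1,2,1,0,1]
Step 5: insert xcv at [5, 7, 9, 14] -> counters=[0,0,0,3,0,2,0,2,3,1,1,1,1,1,3,1,0,1]
Step 6: insert kz at [0, 7, 8, 10] -> counters=[1,0,0,3,0,2,0,3,4,1,2,1,1,1,3,1,0,1]
Step 7: insert guk at [4, 5, 6, 11] -> counters=[1,0,0,3,1,3,1,3,4,1,2,2,1,1,3,1,0,1]
Step 8: insert yhx at [1, 7, 14, 17] -> counters=[1,1,0,3,1,3,1,4,4,1,2,2,1,1,4,1,0,2]
Step 9: insert seg at [0, 1, 10, 11] -> counters=[2,2,0,3,1,3,1,4,4,1,3,3,1,1,4,1,0,2]
Step 10: insert cwu at [4, 11, 13, 14] -> counters=[2,2,0,3,2,3,1,4,4,1,3,4,1,2,5,1,0,2]
Step 11: insert o at [0, 3, 11, 13] -> counters=[3,2,0,4,2,3,1,4,4,1,3,5,1,3,5,1,0,2]
Step 12: delete xl at [7, 12, 13, 14] -> counters=[3,2,0,4,2,3,1,3,4,1,3,5,0,2,4,1,0,2]
Step 13: delete yhx at [1, 7, 14, 17] -> counters=[3,1,0,4,2,3,1,2,4,1,3,5,0,2,3,1,0,1]
Step 14: insert yhx at [1, 7, 14, 17] -> counters=[3,2,0,4,2,3,1,3,4,1,3,5,0,2,4,1,0,2]
Step 15: delete jp at [3, 5, 8, 11] -> counters=[3,2,0,3,2,2,1,3,3,1,3,4,0,2,4,1,0,2]
Step 16: insert vi at [3, 8, 10, 17] -> counters=[3,2,0,4,2,2,1,3,4,1,4,4,0,2,4,1,0,3]
Query cwu: check counters[4]=2 counters[11]=4 counters[13]=2 counters[14]=4 -> maybe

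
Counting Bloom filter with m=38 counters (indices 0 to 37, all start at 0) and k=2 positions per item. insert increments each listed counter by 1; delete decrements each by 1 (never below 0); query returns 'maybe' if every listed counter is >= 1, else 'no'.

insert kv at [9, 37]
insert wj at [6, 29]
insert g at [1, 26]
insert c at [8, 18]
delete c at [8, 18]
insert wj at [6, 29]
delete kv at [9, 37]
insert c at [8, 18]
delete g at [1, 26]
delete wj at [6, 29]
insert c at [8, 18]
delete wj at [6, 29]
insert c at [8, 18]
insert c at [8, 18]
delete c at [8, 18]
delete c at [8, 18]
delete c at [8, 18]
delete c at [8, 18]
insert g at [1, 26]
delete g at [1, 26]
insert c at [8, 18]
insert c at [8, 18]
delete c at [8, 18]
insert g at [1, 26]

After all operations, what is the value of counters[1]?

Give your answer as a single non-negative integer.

Step 1: insert kv at [9, 37] -> counters=[0,0,0,0,0,0,0,0,0,1,0,0,0,0,0,0,0,0,0,0,0,0,0,0,0,0,0,0,0,0,0,0,0,0,0,0,0,1]
Step 2: insert wj at [6, 29] -> counters=[0,0,0,0,0,0,1,0,0,1,0,0,0,0,0,0,0,0,0,0,0,0,0,0,0,0,0,0,0,1,0,0,0,0,0,0,0,1]
Step 3: insert g at [1, 26] -> counters=[0,1,0,0,0,0,1,0,0,1,0,0,0,0,0,0,0,0,0,0,0,0,0,0,0,0,1,0,0,1,0,0,0,0,0,0,0,1]
Step 4: insert c at [8, 18] -> counters=[0,1,0,0,0,0,1,0,1,1,0,0,0,0,0,0,0,0,1,0,0,0,0,0,0,0,1,0,0,1,0,0,0,0,0,0,0,1]
Step 5: delete c at [8, 18] -> counters=[0,1,0,0,0,0,1,0,0,1,0,0,0,0,0,0,0,0,0,0,0,0,0,0,0,0,1,0,0,1,0,0,0,0,0,0,0,1]
Step 6: insert wj at [6, 29] -> counters=[0,1,0,0,0,0,2,0,0,1,0,0,0,0,0,0,0,0,0,0,0,0,0,0,0,0,1,0,0,2,0,0,0,0,0,0,0,1]
Step 7: delete kv at [9, 37] -> counters=[0,1,0,0,0,0,2,0,0,0,0,0,0,0,0,0,0,0,0,0,0,0,0,0,0,0,1,0,0,2,0,0,0,0,0,0,0,0]
Step 8: insert c at [8, 18] -> counters=[0,1,0,0,0,0,2,0,1,0,0,0,0,0,0,0,0,0,1,0,0,0,0,0,0,0,1,0,0,2,0,0,0,0,0,0,0,0]
Step 9: delete g at [1, 26] -> counters=[0,0,0,0,0,0,2,0,1,0,0,0,0,0,0,0,0,0,1,0,0,0,0,0,0,0,0,0,0,2,0,0,0,0,0,0,0,0]
Step 10: delete wj at [6, 29] -> counters=[0,0,0,0,0,0,1,0,1,0,0,0,0,0,0,0,0,0,1,0,0,0,0,0,0,0,0,0,0,1,0,0,0,0,0,0,0,0]
Step 11: insert c at [8, 18] -> counters=[0,0,0,0,0,0,1,0,2,0,0,0,0,0,0,0,0,0,2,0,0,0,0,0,0,0,0,0,0,1,0,0,0,0,0,0,0,0]
Step 12: delete wj at [6, 29] -> counters=[0,0,0,0,0,0,0,0,2,0,0,0,0,0,0,0,0,0,2,0,0,0,0,0,0,0,0,0,0,0,0,0,0,0,0,0,0,0]
Step 13: insert c at [8, 18] -> counters=[0,0,0,0,0,0,0,0,3,0,0,0,0,0,0,0,0,0,3,0,0,0,0,0,0,0,0,0,0,0,0,0,0,0,0,0,0,0]
Step 14: insert c at [8, 18] -> counters=[0,0,0,0,0,0,0,0,4,0,0,0,0,0,0,0,0,0,4,0,0,0,0,0,0,0,0,0,0,0,0,0,0,0,0,0,0,0]
Step 15: delete c at [8, 18] -> counters=[0,0,0,0,0,0,0,0,3,0,0,0,0,0,0,0,0,0,3,0,0,0,0,0,0,0,0,0,0,0,0,0,0,0,0,0,0,0]
Step 16: delete c at [8, 18] -> counters=[0,0,0,0,0,0,0,0,2,0,0,0,0,0,0,0,0,0,2,0,0,0,0,0,0,0,0,0,0,0,0,0,0,0,0,0,0,0]
Step 17: delete c at [8, 18] -> counters=[0,0,0,0,0,0,0,0,1,0,0,0,0,0,0,0,0,0,1,0,0,0,0,0,0,0,0,0,0,0,0,0,0,0,0,0,0,0]
Step 18: delete c at [8, 18] -> counters=[0,0,0,0,0,0,0,0,0,0,0,0,0,0,0,0,0,0,0,0,0,0,0,0,0,0,0,0,0,0,0,0,0,0,0,0,0,0]
Step 19: insert g at [1, 26] -> counters=[0,1,0,0,0,0,0,0,0,0,0,0,0,0,0,0,0,0,0,0,0,0,0,0,0,0,1,0,0,0,0,0,0,0,0,0,0,0]
Step 20: delete g at [1, 26] -> counters=[0,0,0,0,0,0,0,0,0,0,0,0,0,0,0,0,0,0,0,0,0,0,0,0,0,0,0,0,0,0,0,0,0,0,0,0,0,0]
Step 21: insert c at [8, 18] -> counters=[0,0,0,0,0,0,0,0,1,0,0,0,0,0,0,0,0,0,1,0,0,0,0,0,0,0,0,0,0,0,0,0,0,0,0,0,0,0]
Step 22: insert c at [8, 18] -> counters=[0,0,0,0,0,0,0,0,2,0,0,0,0,0,0,0,0,0,2,0,0,0,0,0,0,0,0,0,0,0,0,0,0,0,0,0,0,0]
Step 23: delete c at [8, 18] -> counters=[0,0,0,0,0,0,0,0,1,0,0,0,0,0,0,0,0,0,1,0,0,0,0,0,0,0,0,0,0,0,0,0,0,0,0,0,0,0]
Step 24: insert g at [1, 26] -> counters=[0,1,0,0,0,0,0,0,1,0,0,0,0,0,0,0,0,0,1,0,0,0,0,0,0,0,1,0,0,0,0,0,0,0,0,0,0,0]
Final counters=[0,1,0,0,0,0,0,0,1,0,0,0,0,0,0,0,0,0,1,0,0,0,0,0,0,0,1,0,0,0,0,0,0,0,0,0,0,0] -> counters[1]=1

Answer: 1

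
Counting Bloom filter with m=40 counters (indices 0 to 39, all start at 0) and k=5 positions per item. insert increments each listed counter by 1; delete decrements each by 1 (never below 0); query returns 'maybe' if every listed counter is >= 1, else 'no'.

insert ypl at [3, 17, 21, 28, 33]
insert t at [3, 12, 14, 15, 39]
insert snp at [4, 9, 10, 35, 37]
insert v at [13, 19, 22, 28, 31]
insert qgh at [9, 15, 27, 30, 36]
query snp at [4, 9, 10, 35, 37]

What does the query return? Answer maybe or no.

Answer: maybe

Derivation:
Step 1: insert ypl at [3, 17, 21, 28, 33] -> counters=[0,0,0,1,0,0,0,0,0,0,0,0,0,0,0,0,0,1,0,0,0,1,0,0,0,0,0,0,1,0,0,0,0,1,0,0,0,0,0,0]
Step 2: insert t at [3, 12, 14, 15, 39] -> counters=[0,0,0,2,0,0,0,0,0,0,0,0,1,0,1,1,0,1,0,0,0,1,0,0,0,0,0,0,1,0,0,0,0,1,0,0,0,0,0,1]
Step 3: insert snp at [4, 9, 10, 35, 37] -> counters=[0,0,0,2,1,0,0,0,0,1,1,0,1,0,1,1,0,1,0,0,0,1,0,0,0,0,0,0,1,0,0,0,0,1,0,1,0,1,0,1]
Step 4: insert v at [13, 19, 22, 28, 31] -> counters=[0,0,0,2,1,0,0,0,0,1,1,0,1,1,1,1,0,1,0,1,0,1,1,0,0,0,0,0,2,0,0,1,0,1,0,1,0,1,0,1]
Step 5: insert qgh at [9, 15, 27, 30, 36] -> counters=[0,0,0,2,1,0,0,0,0,2,1,0,1,1,1,2,0,1,0,1,0,1,1,0,0,0,0,1,2,0,1,1,0,1,0,1,1,1,0,1]
Query snp: check counters[4]=1 counters[9]=2 counters[10]=1 counters[35]=1 counters[37]=1 -> maybe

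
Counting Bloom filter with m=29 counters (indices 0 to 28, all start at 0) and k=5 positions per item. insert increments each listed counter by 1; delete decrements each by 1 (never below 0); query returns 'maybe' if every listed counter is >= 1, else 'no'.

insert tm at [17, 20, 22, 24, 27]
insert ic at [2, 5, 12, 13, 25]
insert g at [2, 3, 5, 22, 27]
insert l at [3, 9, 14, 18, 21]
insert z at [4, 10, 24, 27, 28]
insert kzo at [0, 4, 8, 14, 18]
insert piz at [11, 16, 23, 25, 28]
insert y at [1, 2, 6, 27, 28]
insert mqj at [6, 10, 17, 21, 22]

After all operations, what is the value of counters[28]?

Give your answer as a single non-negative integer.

Answer: 3

Derivation:
Step 1: insert tm at [17, 20, 22, 24, 27] -> counters=[0,0,0,0,0,0,0,0,0,0,0,0,0,0,0,0,0,1,0,0,1,0,1,0,1,0,0,1,0]
Step 2: insert ic at [2, 5, 12, 13, 25] -> counters=[0,0,1,0,0,1,0,0,0,0,0,0,1,1,0,0,0,1,0,0,1,0,1,0,1,1,0,1,0]
Step 3: insert g at [2, 3, 5, 22, 27] -> counters=[0,0,2,1,0,2,0,0,0,0,0,0,1,1,0,0,0,1,0,0,1,0,2,0,1,1,0,2,0]
Step 4: insert l at [3, 9, 14, 18, 21] -> counters=[0,0,2,2,0,2,0,0,0,1,0,0,1,1,1,0,0,1,1,0,1,1,2,0,1,1,0,2,0]
Step 5: insert z at [4, 10, 24, 27, 28] -> counters=[0,0,2,2,1,2,0,0,0,1,1,0,1,1,1,0,0,1,1,0,1,1,2,0,2,1,0,3,1]
Step 6: insert kzo at [0, 4, 8, 14, 18] -> counters=[1,0,2,2,2,2,0,0,1,1,1,0,1,1,2,0,0,1,2,0,1,1,2,0,2,1,0,3,1]
Step 7: insert piz at [11, 16, 23, 25, 28] -> counters=[1,0,2,2,2,2,0,0,1,1,1,1,1,1,2,0,1,1,2,0,1,1,2,1,2,2,0,3,2]
Step 8: insert y at [1, 2, 6, 27, 28] -> counters=[1,1,3,2,2,2,1,0,1,1,1,1,1,1,2,0,1,1,2,0,1,1,2,1,2,2,0,4,3]
Step 9: insert mqj at [6, 10, 17, 21, 22] -> counters=[1,1,3,2,2,2,2,0,1,1,2,1,1,1,2,0,1,2,2,0,1,2,3,1,2,2,0,4,3]
Final counters=[1,1,3,2,2,2,2,0,1,1,2,1,1,1,2,0,1,2,2,0,1,2,3,1,2,2,0,4,3] -> counters[28]=3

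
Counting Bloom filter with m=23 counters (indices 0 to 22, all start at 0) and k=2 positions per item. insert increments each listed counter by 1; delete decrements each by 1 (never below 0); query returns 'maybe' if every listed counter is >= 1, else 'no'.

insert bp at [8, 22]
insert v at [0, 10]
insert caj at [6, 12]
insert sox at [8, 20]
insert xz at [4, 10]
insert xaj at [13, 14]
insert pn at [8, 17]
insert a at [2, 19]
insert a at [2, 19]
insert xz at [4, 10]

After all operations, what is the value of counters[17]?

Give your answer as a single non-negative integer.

Answer: 1

Derivation:
Step 1: insert bp at [8, 22] -> counters=[0,0,0,0,0,0,0,0,1,0,0,0,0,0,0,0,0,0,0,0,0,0,1]
Step 2: insert v at [0, 10] -> counters=[1,0,0,0,0,0,0,0,1,0,1,0,0,0,0,0,0,0,0,0,0,0,1]
Step 3: insert caj at [6, 12] -> counters=[1,0,0,0,0,0,1,0,1,0,1,0,1,0,0,0,0,0,0,0,0,0,1]
Step 4: insert sox at [8, 20] -> counters=[1,0,0,0,0,0,1,0,2,0,1,0,1,0,0,0,0,0,0,0,1,0,1]
Step 5: insert xz at [4, 10] -> counters=[1,0,0,0,1,0,1,0,2,0,2,0,1,0,0,0,0,0,0,0,1,0,1]
Step 6: insert xaj at [13, 14] -> counters=[1,0,0,0,1,0,1,0,2,0,2,0,1,1,1,0,0,0,0,0,1,0,1]
Step 7: insert pn at [8, 17] -> counters=[1,0,0,0,1,0,1,0,3,0,2,0,1,1,1,0,0,1,0,0,1,0,1]
Step 8: insert a at [2, 19] -> counters=[1,0,1,0,1,0,1,0,3,0,2,0,1,1,1,0,0,1,0,1,1,0,1]
Step 9: insert a at [2, 19] -> counters=[1,0,2,0,1,0,1,0,3,0,2,0,1,1,1,0,0,1,0,2,1,0,1]
Step 10: insert xz at [4, 10] -> counters=[1,0,2,0,2,0,1,0,3,0,3,0,1,1,1,0,0,1,0,2,1,0,1]
Final counters=[1,0,2,0,2,0,1,0,3,0,3,0,1,1,1,0,0,1,0,2,1,0,1] -> counters[17]=1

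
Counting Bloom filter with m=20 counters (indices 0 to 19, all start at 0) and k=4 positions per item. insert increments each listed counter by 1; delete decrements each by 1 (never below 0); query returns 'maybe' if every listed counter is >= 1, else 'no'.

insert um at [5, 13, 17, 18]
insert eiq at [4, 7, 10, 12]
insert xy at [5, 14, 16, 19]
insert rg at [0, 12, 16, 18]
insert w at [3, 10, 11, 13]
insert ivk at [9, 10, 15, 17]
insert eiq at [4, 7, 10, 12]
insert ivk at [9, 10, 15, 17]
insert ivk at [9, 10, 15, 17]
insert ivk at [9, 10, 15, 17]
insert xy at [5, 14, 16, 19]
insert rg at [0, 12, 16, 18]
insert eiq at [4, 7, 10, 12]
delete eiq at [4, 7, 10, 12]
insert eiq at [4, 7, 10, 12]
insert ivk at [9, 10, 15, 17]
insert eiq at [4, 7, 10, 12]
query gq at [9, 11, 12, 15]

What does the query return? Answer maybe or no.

Step 1: insert um at [5, 13, 17, 18] -> counters=[0,0,0,0,0,1,0,0,0,0,0,0,0,1,0,0,0,1,1,0]
Step 2: insert eiq at [4, 7, 10, 12] -> counters=[0,0,0,0,1,1,0,1,0,0,1,0,1,1,0,0,0,1,1,0]
Step 3: insert xy at [5, 14, 16, 19] -> counters=[0,0,0,0,1,2,0,1,0,0,1,0,1,1,1,0,1,1,1,1]
Step 4: insert rg at [0, 12, 16, 18] -> counters=[1,0,0,0,1,2,0,1,0,0,1,0,2,1,1,0,2,1,2,1]
Step 5: insert w at [3, 10, 11, 13] -> counters=[1,0,0,1,1,2,0,1,0,0,2,1,2,2,1,0,2,1,2,1]
Step 6: insert ivk at [9, 10, 15, 17] -> counters=[1,0,0,1,1,2,0,1,0,1,3,1,2,2,1,1,2,2,2,1]
Step 7: insert eiq at [4, 7, 10, 12] -> counters=[1,0,0,1,2,2,0,2,0,1,4,1,3,2,1,1,2,2,2,1]
Step 8: insert ivk at [9, 10, 15, 17] -> counters=[1,0,0,1,2,2,0,2,0,2,5,1,3,2,1,2,2,3,2,1]
Step 9: insert ivk at [9, 10, 15, 17] -> counters=[1,0,0,1,2,2,0,2,0,3,6,1,3,2,1,3,2,4,2,1]
Step 10: insert ivk at [9, 10, 15, 17] -> counters=[1,0,0,1,2,2,0,2,0,4,7,1,3,2,1,4,2,5,2,1]
Step 11: insert xy at [5, 14, 16, 19] -> counters=[1,0,0,1,2,3,0,2,0,4,7,1,3,2,2,4,3,5,2,2]
Step 12: insert rg at [0, 12, 16, 18] -> counters=[2,0,0,1,2,3,0,2,0,4,7,1,4,2,2,4,4,5,3,2]
Step 13: insert eiq at [4, 7, 10, 12] -> counters=[2,0,0,1,3,3,0,3,0,4,8,1,5,2,2,4,4,5,3,2]
Step 14: delete eiq at [4, 7, 10, 12] -> counters=[2,0,0,1,2,3,0,2,0,4,7,1,4,2,2,4,4,5,3,2]
Step 15: insert eiq at [4, 7, 10, 12] -> counters=[2,0,0,1,3,3,0,3,0,4,8,1,5,2,2,4,4,5,3,2]
Step 16: insert ivk at [9, 10, 15, 17] -> counters=[2,0,0,1,3,3,0,3,0,5,9,1,5,2,2,5,4,6,3,2]
Step 17: insert eiq at [4, 7, 10, 12] -> counters=[2,0,0,1,4,3,0,4,0,5,10,1,6,2,2,5,4,6,3,2]
Query gq: check counters[9]=5 counters[11]=1 counters[12]=6 counters[15]=5 -> maybe

Answer: maybe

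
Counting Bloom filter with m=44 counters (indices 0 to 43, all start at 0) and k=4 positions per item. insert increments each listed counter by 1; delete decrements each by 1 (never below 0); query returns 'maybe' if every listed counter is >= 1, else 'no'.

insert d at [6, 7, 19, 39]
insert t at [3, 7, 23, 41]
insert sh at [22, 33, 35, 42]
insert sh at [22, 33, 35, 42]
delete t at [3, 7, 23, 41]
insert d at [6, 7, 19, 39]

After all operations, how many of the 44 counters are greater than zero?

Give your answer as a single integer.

Answer: 8

Derivation:
Step 1: insert d at [6, 7, 19, 39] -> counters=[0,0,0,0,0,0,1,1,0,0,0,0,0,0,0,0,0,0,0,1,0,0,0,0,0,0,0,0,0,0,0,0,0,0,0,0,0,0,0,1,0,0,0,0]
Step 2: insert t at [3, 7, 23, 41] -> counters=[0,0,0,1,0,0,1,2,0,0,0,0,0,0,0,0,0,0,0,1,0,0,0,1,0,0,0,0,0,0,0,0,0,0,0,0,0,0,0,1,0,1,0,0]
Step 3: insert sh at [22, 33, 35, 42] -> counters=[0,0,0,1,0,0,1,2,0,0,0,0,0,0,0,0,0,0,0,1,0,0,1,1,0,0,0,0,0,0,0,0,0,1,0,1,0,0,0,1,0,1,1,0]
Step 4: insert sh at [22, 33, 35, 42] -> counters=[0,0,0,1,0,0,1,2,0,0,0,0,0,0,0,0,0,0,0,1,0,0,2,1,0,0,0,0,0,0,0,0,0,2,0,2,0,0,0,1,0,1,2,0]
Step 5: delete t at [3, 7, 23, 41] -> counters=[0,0,0,0,0,0,1,1,0,0,0,0,0,0,0,0,0,0,0,1,0,0,2,0,0,0,0,0,0,0,0,0,0,2,0,2,0,0,0,1,0,0,2,0]
Step 6: insert d at [6, 7, 19, 39] -> counters=[0,0,0,0,0,0,2,2,0,0,0,0,0,0,0,0,0,0,0,2,0,0,2,0,0,0,0,0,0,0,0,0,0,2,0,2,0,0,0,2,0,0,2,0]
Final counters=[0,0,0,0,0,0,2,2,0,0,0,0,0,0,0,0,0,0,0,2,0,0,2,0,0,0,0,0,0,0,0,0,0,2,0,2,0,0,0,2,0,0,2,0] -> 8 nonzero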